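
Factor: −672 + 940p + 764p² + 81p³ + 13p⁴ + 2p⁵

(2p − 1)(p + 2)(p + 7)(p² − 2p + 48)

Testing divisors of the constant over divisors of the leading coefficient, p = 1/2 is a root, so (2p − 1) divides it; the quotient is p⁴ + 7p³ + 44p² + 404p + 672.
Continuing, p = −7 is a root, giving the factor (p + 7) and quotient p³ + 44p + 96.
Then p = −2 is a root, so (p + 2) is a factor; dividing leaves p² − 2p + 48.
The quadratic p² − 2p + 48 has discriminant −188 < 0 and is irreducible over ℤ.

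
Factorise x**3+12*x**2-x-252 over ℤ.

By the rational root theorem, x = 4 is a root, giving the factor (x-4) and quotient x**2+16*x+63.
The remaining quadratic factors as (x+7)(x+9).

(x+7)*(x+9)*(x-4)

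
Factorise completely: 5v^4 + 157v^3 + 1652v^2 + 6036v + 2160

(5v + 2)(v + 10)(v + 12)(v + 9)

Testing divisors of the constant over divisors of the leading coefficient, v = -10 is a root, giving the factor (v + 10) and quotient 5v^3 + 107v^2 + 582v + 216.
Next, v = -2/5 is a root, so (5v + 2) divides it; the quotient is v^2 + 21v + 108.
The remaining quadratic factors as (v + 9)(v + 12).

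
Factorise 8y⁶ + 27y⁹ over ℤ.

Every term has a factor of y⁶; factoring it out leaves 27y³ + 8.
Recognize a sum of cubes with the parts 2 and 3y.

y⁶(3y + 2)(9y² − 6y + 4)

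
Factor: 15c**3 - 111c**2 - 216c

3c(5c + 8)(c - 9)

Pull out the common factor 3c, then factor the remaining trinomial.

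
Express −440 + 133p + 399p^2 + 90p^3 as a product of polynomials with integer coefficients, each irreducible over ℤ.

By the rational root theorem, p = −8/5 is a root, giving the factor (5p + 8) and quotient 18p^2 + 51p − 55.
The remaining quadratic factors as (6p − 5)(3p + 11).

(3p + 11)(5p + 8)(6p − 5)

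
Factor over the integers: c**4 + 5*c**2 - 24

(c**2 + 8)*(c**2 - 3)

Substitute u = c**2 to get a quadratic in u, then factor.
c**2 - 3 is irreducible over ℤ (3 is not a perfect square).
c**2 + 8 is irreducible over ℤ (always positive, so no real roots).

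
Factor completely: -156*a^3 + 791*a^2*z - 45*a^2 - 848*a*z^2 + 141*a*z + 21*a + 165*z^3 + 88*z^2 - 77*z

-(13*a - 15*z + 7)*(3*a - 11*z)*(4*a - z - 1)

Group: 3*a*(-52*a^2 + 73*a*z - 15*a - 15*z^2 - 8*z + 7) - 11*z*(-52*a^2 + 73*a*z - 15*a - 15*z^2 - 8*z + 7); both groups contain (-52*a^2 + 73*a*z - 15*a - 15*z^2 - 8*z + 7), so (3*a - 11*z) is a factor with cofactor -52*a^2 + 73*a*z - 15*a - 15*z^2 - 8*z + 7.
The cofactor groups again: -52*a^2 + 73*a*z - 15*a - 15*z^2 - 8*z + 7 = -4*a*(13*a - 15*z + 7) + (z + 1)*(13*a - 15*z + 7); both groups contain (13*a - 15*z + 7), giving -(4*a - z - 1)*(13*a - 15*z + 7).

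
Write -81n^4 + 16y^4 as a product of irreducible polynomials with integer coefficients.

(2y - 3n)(2y + 3n)(4y^2 + 9n^2)

Difference of squares twice: with A = 2y and B = 3n, A⁴ − B⁴ = (A² − B²)(A² + B²), and A² − B² factors again.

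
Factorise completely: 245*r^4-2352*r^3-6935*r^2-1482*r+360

(5*r+2)*(7*r+15)*(7*r-1)*(r-12)

Testing divisors of the constant over divisors of the leading coefficient, r = -15/7 is a root, so (7*r+15) is a factor; dividing leaves 35*r^3-411*r^2-110*r+24.
Next, r = 1/7 is a root, so (7*r-1) is a factor; dividing leaves 5*r^2-58*r-24.
The remaining quadratic factors as (5*r+2)(r-12).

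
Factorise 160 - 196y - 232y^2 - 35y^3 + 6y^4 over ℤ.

(2y - 1)(3y + 8)(y + 2)(y - 10)

Testing divisors of the constant over divisors of the leading coefficient, y = 10 is a root, so (y - 10) divides it; the quotient is 6y^3 + 25y^2 + 18y - 16.
Continuing, y = 1/2 is a root, so (2y - 1) is a factor; dividing leaves 3y^2 + 14y + 16.
The remaining quadratic factors as (3y + 8)(y + 2).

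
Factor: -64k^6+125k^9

k^6(5k-4)(25k^2+20k+16)

Pull out the common factor k^6, leaving 125k^3-64.
Recognize a difference of cubes with the parts 5k and 4.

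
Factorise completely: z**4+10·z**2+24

(z**2+4)·(z**2+6)

Substitute u = z**2 to get a quadratic in u, then factor.
z**2+6 is irreducible over ℤ (always positive, so no real roots).
z**2+4 is irreducible over ℤ (sum of squares).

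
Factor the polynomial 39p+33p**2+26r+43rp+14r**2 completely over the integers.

Group: 7r(2r+3p) + (11p+13)(2r+3p); both groups contain (2r+3p).

(7r+11p+13)(2r+3p)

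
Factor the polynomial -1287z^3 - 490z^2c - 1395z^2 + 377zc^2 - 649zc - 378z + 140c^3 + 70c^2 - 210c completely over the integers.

-(13z - 7c + 7)(11z + 4c + 6)(9z + 5c)

Group: 13z(-99z^2 - 91zc - 54z - 20c^2 - 30c) + (-7c + 7)(-99z^2 - 91zc - 54z - 20c^2 - 30c); both groups contain (-99z^2 - 91zc - 54z - 20c^2 - 30c), so (13z - 7c + 7) is a factor with cofactor -99z^2 - 91zc - 54z - 20c^2 - 30c.
The cofactor groups again: -99z^2 - 91zc - 54z - 20c^2 - 30c = -9z(11z + 4c + 6) - 5c(11z + 4c + 6); both groups contain (11z + 4c + 6), giving -(9z + 5c)(11z + 4c + 6).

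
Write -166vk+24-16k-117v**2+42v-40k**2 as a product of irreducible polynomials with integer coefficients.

Group: -9v(13v+4k+4) + (-10k+6)(13v+4k+4); both groups contain (13v+4k+4).

-(9v+10k-6)(13v+4k+4)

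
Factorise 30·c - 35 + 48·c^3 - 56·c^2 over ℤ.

(6·c - 7)·(8·c^2 + 5)

Group as (48·c^3 + 30·c) + (-56·c^2 - 35) = 6·c·(8·c^2 + 5) - 7·(8·c^2 + 5).
Both groups share the factor (8·c^2 + 5).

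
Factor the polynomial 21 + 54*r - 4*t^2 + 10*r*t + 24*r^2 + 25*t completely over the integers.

Group: 6*r*(4*r - t + 7) + (4*t + 3)*(4*r - t + 7); both groups contain (4*r - t + 7).

(4*r - t + 7)*(6*r + 4*t + 3)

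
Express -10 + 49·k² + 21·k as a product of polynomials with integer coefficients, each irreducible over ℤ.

(7·k + 5)·(7·k - 2)

Need a pair with product 49·(-10) = -490 and sum 21: that's 35 and -14.
Split the middle term: 49·k² + 35·k - 14·k - 10 = 7·k·(7·k + 5) - 2·(7·k + 5).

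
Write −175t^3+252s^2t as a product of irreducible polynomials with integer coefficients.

7t(6s+5t)(6s−5t)

Pull out the common factor 7t; 36s^2−25t^2 is a difference of squares.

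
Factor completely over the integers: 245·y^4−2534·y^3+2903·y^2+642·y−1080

(5·y−6)·(7·y+4)·(7·y−5)·(y−9)

Among the possible rational roots, y = 5/7 is a root, giving the factor (7·y−5) and quotient 35·y^3−337·y^2+174·y+216.
Next, y = 6/5 is a root, so (5·y−6) divides it; the quotient is 7·y^2−59·y−36.
The remaining quadratic factors as (y−9)(7·y+4).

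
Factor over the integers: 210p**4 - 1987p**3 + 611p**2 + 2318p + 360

Among the possible rational roots, p = 9 is a root, so (p - 9) divides it; the quotient is 210p**3 - 97p**2 - 262p - 40.
Next, p = -4/5 is a root, so (5p + 4) is a factor; dividing leaves 42p**2 - 53p - 10.
The remaining quadratic factors as (6p + 1)(7p - 10).

(5p + 4)(6p + 1)(7p - 10)(p - 9)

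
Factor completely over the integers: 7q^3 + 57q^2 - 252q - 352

Testing divisors of the constant over divisors of the leading coefficient, q = -11 is a root, so (q + 11) divides it; the quotient is 7q^2 - 20q - 32.
The remaining quadratic factors as (7q + 8)(q - 4).

(7q + 8)(q + 11)(q - 4)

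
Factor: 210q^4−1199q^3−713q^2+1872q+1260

(5q−7)(6q+5)(7q+6)(q−6)

Trying the rational-root candidates, q = −5/6 is a root, so (6q+5) divides it; the quotient is 35q^3−229q^2+72q+252.
Continuing, q = −6/7 is a root, giving the factor (7q+6) and quotient 5q^2−37q+42.
The remaining quadratic factors as (5q−7)(q−6).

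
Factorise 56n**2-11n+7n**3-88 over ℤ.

(n+8)(7n**2-11)

Group as (7n**3-11n) + (56n**2-88) = n(7n**2-11) + 8(7n**2-11).
Both groups share the factor (7n**2-11).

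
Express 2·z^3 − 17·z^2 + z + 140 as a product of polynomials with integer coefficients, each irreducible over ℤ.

(2·z + 5)·(z − 4)·(z − 7)

Trying the rational-root candidates, z = −5/2 is a root, so (2·z + 5) is a factor; dividing leaves z^2 − 11·z + 28.
The remaining quadratic factors as (z − 7)(z − 4).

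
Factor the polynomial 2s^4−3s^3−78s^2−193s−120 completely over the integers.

Testing divisors of the constant over divisors of the leading coefficient, s = −5/2 is a root, so (2s+5) divides it; the quotient is s^3−4s^2−29s−24.
Continuing, s = −3 is a root, so (s+3) divides it; the quotient is s^2−7s−8.
The remaining quadratic factors as (s+1)(s−8).

(2s+5)(s+1)(s+3)(s−8)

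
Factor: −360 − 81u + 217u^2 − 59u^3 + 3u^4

Among the possible rational roots, u = −1 is a root, giving the factor (u + 1) and quotient 3u^3 − 62u^2 + 279u − 360.
Continuing, u = 15 is a root, so (u − 15) divides it; the quotient is 3u^2 − 17u + 24.
The remaining quadratic factors as (3u − 8)(u − 3).

(3u − 8)(u + 1)(u − 15)(u − 3)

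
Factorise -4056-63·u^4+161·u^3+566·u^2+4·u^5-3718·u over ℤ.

Among the possible rational roots, u = 12 is a root, giving the factor (u-12) and quotient 4·u^4-15·u^3-19·u^2+338·u+338.
Next, u = -1 is a root, so (u+1) divides it; the quotient is 4·u^3-19·u^2+338.
Next, u = -13/4 is a root, so (4·u+13) divides it; the quotient is u^2-8·u+26.
The quadratic u^2-8·u+26 has discriminant -40 < 0 and is irreducible over ℤ.

(4·u+13)·(u+1)·(u-12)·(u^2-8·u+26)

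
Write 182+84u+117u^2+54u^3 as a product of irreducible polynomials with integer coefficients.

(6u+13)(9u^2+14)

Group as (54u^3+84u) + (117u^2+182) = 6u(9u^2+14) + 13(9u^2+14).
Both groups share the factor (9u^2+14).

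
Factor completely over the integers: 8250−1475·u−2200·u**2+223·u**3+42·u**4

Trying the rational-root candidates, u = 11/6 is a root, giving the factor (6·u−11) and quotient 7·u**3+50·u**2−275·u−750.
Next, u = −10 is a root, giving the factor (u+10) and quotient 7·u**2−20·u−75.
The remaining quadratic factors as (7·u+15)(u−5).

(6·u−11)·(7·u+15)·(u+10)·(u−5)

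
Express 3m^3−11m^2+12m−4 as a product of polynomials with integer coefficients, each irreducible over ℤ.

(3m−2)(m−1)(m−2)

By the rational root theorem, m = 1 is a root, so (m−1) divides it; the quotient is 3m^2−8m+4.
The remaining quadratic factors as (3m−2)(m−2).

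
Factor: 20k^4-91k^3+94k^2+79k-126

Trying the rational-root candidates, k = -1 is a root, giving the factor (k+1) and quotient 20k^3-111k^2+205k-126.
Then k = 7/4 is a root, so (4k-7) is a factor; dividing leaves 5k^2-19k+18.
The remaining quadratic factors as (5k-9)(k-2).

(4k-7)(5k-9)(k+1)(k-2)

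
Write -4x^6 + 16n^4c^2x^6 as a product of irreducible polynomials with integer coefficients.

Factor out 4x^6 first: what remains is 4n^4c^2 - 1.
Recognize a difference of squares with the parts 2n^2c and 1.

4x^6(2n^2c + 1)(2n^2c - 1)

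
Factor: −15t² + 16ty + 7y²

−(3t + y)(5t − 7y)

Group: −5t(3t + y) + 7y(3t + y); both groups contain (3t + y).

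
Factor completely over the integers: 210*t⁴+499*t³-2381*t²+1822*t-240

By the rational root theorem, t = -5 is a root, so (t+5) is a factor; dividing leaves 210*t³-551*t²+374*t-48.
Continuing, t = 1/6 is a root, so (6*t-1) is a factor; dividing leaves 35*t²-86*t+48.
The remaining quadratic factors as (7*t-6)(5*t-8).

(5*t-8)*(6*t-1)*(7*t-6)*(t+5)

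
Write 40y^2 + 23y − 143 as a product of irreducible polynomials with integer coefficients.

Need a pair with product 40·(−143) = −5720 and sum 23: that's 88 and −65.
Split the middle term: 40y^2 + 88y − 65y − 143 = 8y(5y + 11) − 13(5y + 11).

(5y + 11)(8y − 13)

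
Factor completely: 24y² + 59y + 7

(3y + 7)(8y + 1)

Need a pair with product 24·7 = 168 and sum 59: that's 56 and 3.
Split the middle term: 24y² + 56y + 3y + 7 = 8y(3y + 7) + (3y + 7).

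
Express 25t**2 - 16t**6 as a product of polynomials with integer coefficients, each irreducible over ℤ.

-t**2(4t**2 + 5)(4t**2 - 5)

Factor out t**2 first: what remains is -16t**4 + 25.
Recognize a difference of squares with the parts 5 and 4t**2.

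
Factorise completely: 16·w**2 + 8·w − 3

Need a pair with product 16·(−3) = −48 and sum 8: that's 12 and −4.
Split the middle term: 16·w**2 + 12·w − 4·w − 3 = 4·w·(4·w + 3) − (4·w + 3).

(4·w + 3)·(4·w − 1)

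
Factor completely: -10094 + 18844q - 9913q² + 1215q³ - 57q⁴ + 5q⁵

Among the possible rational roots, q = 1 is a root, giving the factor (q - 1) and quotient 5q⁴ - 52q³ + 1163q² - 8750q + 10094.
Next, q = 7/5 is a root, so (5q - 7) divides it; the quotient is q³ - 9q² + 220q - 1442.
Then q = 7 is a root, so (q - 7) divides it; the quotient is q² - 2q + 206.
The quadratic q² - 2q + 206 has discriminant -820 < 0 and is irreducible over ℤ.

(5q - 7)(q - 1)(q - 7)(q² - 2q + 206)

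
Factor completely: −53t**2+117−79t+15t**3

(3t−13)(5t+9)(t−1)

Trying the rational-root candidates, t = 1 is a root, so (t−1) is a factor; dividing leaves 15t**2−38t−117.
The remaining quadratic factors as (3t−13)(5t+9).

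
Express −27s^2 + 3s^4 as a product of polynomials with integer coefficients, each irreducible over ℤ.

Factor out 3s^2, leaving s^2 − 9, which is a difference of two squares.

3s^2(s + 3)(s − 3)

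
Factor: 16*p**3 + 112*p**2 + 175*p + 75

(4*p + 3)*(4*p + 5)*(p + 5)

By the rational root theorem, p = −5 is a root, so (p + 5) is a factor; dividing leaves 16*p**2 + 32*p + 15.
The remaining quadratic factors as (4*p + 5)(4*p + 3).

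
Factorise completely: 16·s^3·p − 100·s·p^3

Pull out the common factor 4·s·p; 4·s^2 − 25·p^2 is a difference of squares.

4·p·s·(2·s − 5·p)·(2·s + 5·p)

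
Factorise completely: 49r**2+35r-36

Need a pair with product 49·(-36) = -1764 and sum 35: that's -28 and 63.
Split the middle term: 49r**2-28r + 63r-36 = 7r(7r-4) + 9(7r-4).

(7r+9)(7r-4)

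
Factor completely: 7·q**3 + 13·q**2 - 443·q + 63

(7·q - 1)·(q + 9)·(q - 7)

Trying the rational-root candidates, q = 1/7 is a root, so (7·q - 1) is a factor; dividing leaves q**2 + 2·q - 63.
The remaining quadratic factors as (q - 7)(q + 9).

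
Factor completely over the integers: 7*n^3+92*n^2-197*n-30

Trying the rational-root candidates, n = -15 is a root, so (n+15) is a factor; dividing leaves 7*n^2-13*n-2.
The remaining quadratic factors as (7*n+1)(n-2).

(7*n+1)*(n+15)*(n-2)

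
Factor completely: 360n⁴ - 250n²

10n²(6n + 5)(6n - 5)

Every term has a factor of 10n². Then 36n² - 25 = (6n)² − (5)².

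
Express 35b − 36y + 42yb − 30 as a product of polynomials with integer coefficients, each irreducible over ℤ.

Group as (42yb − 36y) + (35b − 30) = 6y(7b − 6) + 5(7b − 6).
Both groups share the factor (7b − 6).

(6y + 5)(7b − 6)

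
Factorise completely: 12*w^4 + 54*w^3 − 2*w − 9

(2*w + 9)*(6*w^3 − 1)

Group as (12*w^4 − 2*w) + (54*w^3 − 9) = 2*w*(6*w^3 − 1) + 9*(6*w^3 − 1).
Both groups share the factor (6*w^3 − 1).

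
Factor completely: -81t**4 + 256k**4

(4k + 3t)(4k - 3t)(16k**2 + 9t**2)

Write as (16k**2)² − (9t**2)², then factor 16k**2 - 9t**2 once more.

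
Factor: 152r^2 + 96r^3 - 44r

4r(4r - 1)(6r + 11)

Pull out the common factor 4r, then factor the remaining trinomial.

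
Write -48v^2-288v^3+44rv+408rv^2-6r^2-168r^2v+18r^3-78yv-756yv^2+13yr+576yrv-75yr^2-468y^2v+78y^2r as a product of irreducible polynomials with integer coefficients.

(6y-3r+6v+1)(13y-6r+8v)(r-6v)

Group: r(78y^2-75yr+126yv+13y+18r^2-60rv-6r+48v^2+8v) - 6v(78y^2-75yr+126yv+13y+18r^2-60rv-6r+48v^2+8v); both groups contain (78y^2-75yr+126yv+13y+18r^2-60rv-6r+48v^2+8v), so (r-6v) is a factor with cofactor 78y^2-75yr+126yv+13y+18r^2-60rv-6r+48v^2+8v.
The cofactor groups again: 78y^2-75yr+126yv+13y+18r^2-60rv-6r+48v^2+8v = 6y(13y-6r+8v) + (-3r+6v+1)(13y-6r+8v); both groups contain (13y-6r+8v), giving (6y-3r+6v+1)(13y-6r+8v).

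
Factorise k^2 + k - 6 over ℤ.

Two integers with product -6 and sum 1 are 3 and -2.

(k + 3)(k - 2)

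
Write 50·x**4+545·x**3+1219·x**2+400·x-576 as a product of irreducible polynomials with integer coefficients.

(2·x-1)·(5·x+8)·(5·x+9)·(x+8)

By the rational root theorem, x = 1/2 is a root, giving the factor (2·x-1) and quotient 25·x**3+285·x**2+752·x+576.
Continuing, x = -9/5 is a root, so (5·x+9) is a factor; dividing leaves 5·x**2+48·x+64.
The remaining quadratic factors as (x+8)(5·x+8).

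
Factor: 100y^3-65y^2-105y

Pull out the common factor 5y, then factor the remaining trinomial.

5y(4y+3)(5y-7)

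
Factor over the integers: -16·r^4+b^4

(b)⁴ − (2·r)⁴ = ((b)² − (2·r)²)((b)² + (2·r)²); the first factor splits again, the second (b^2+4·r^2) is irreducible.

(b+2·r)·(b-2·r)·(b^2+4·r^2)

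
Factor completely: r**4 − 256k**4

(r − 4k)(r + 4k)(r**2 + 16k**2)

(r)⁴ − (4k)⁴ = ((r)² − (4k)²)((r)² + (4k)²); the first factor splits again, the second (r**2 + 16k**2) is irreducible.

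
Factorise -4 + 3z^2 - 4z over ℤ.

(3z + 2)(z - 2)

Need a pair with product 3·(-4) = -12 and sum -4: that's 2 and -6.
Split the middle term: 3z^2 + 2z - 6z - 4 = z(3z + 2) - 2(3z + 2).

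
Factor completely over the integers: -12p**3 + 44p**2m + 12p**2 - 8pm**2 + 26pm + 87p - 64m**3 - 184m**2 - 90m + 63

-(2p - 4m - 7)(3p - 8m + 3)(2p + 2m + 3)

Group: 2p(-6p**2 + 28pm + 15p - 32m**2 - 44m + 21) + (2m + 3)(-6p**2 + 28pm + 15p - 32m**2 - 44m + 21); both groups contain (-6p**2 + 28pm + 15p - 32m**2 - 44m + 21), so (2p + 2m + 3) is a factor with cofactor -6p**2 + 28pm + 15p - 32m**2 - 44m + 21.
The cofactor groups again: -6p**2 + 28pm + 15p - 32m**2 - 44m + 21 = -3p(2p - 4m - 7) + (8m - 3)(2p - 4m - 7); both groups contain (2p - 4m - 7), giving -(3p - 8m + 3)(2p - 4m - 7).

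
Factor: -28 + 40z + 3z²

(3z - 2)(z + 14)

Need a pair with product 3·(-28) = -84 and sum 40: that's 42 and -2.
Split the middle term: 3z² + 42z - 2z - 28 = 3z(z + 14) - 2(z + 14).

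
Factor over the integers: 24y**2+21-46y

Need a pair with product 24·21 = 504 and sum -46: that's -18 and -28.
Split the middle term: 24y**2-18y - 28y+21 = 6y(4y-3) - 7(4y-3).

(4y-3)(6y-7)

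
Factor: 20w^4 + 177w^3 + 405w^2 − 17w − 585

By the rational root theorem, w = −13/5 is a root, so (5w + 13) divides it; the quotient is 4w^3 + 25w^2 + 16w − 45.
Then w = 1 is a root, giving the factor (w − 1) and quotient 4w^2 + 29w + 45.
The remaining quadratic factors as (4w + 9)(w + 5).

(4w + 9)(5w + 13)(w + 5)(w − 1)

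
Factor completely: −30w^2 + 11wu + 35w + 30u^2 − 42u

Group: −5w(6w + 5u − 7) + 6u(6w + 5u − 7); both groups contain (6w + 5u − 7).

−(5w − 6u)(6w + 5u − 7)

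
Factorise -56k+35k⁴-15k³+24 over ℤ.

Group as (35k⁴-56k) + (-15k³+24) = 7k(5k³-8) - 3(5k³-8).
Both groups share the factor (5k³-8).

(7k-3)(5k³-8)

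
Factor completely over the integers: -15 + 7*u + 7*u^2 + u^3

By the rational root theorem, u = 1 is a root, so (u - 1) is a factor; dividing leaves u^2 + 8*u + 15.
The remaining quadratic factors as (u + 3)(u + 5).

(u + 3)*(u + 5)*(u - 1)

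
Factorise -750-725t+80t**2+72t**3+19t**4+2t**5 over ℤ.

By the rational root theorem, t = -6 is a root, so (t+6) is a factor; dividing leaves 2t**4+7t**3+30t**2-100t-125.
Then t = -1 is a root, giving the factor (t+1) and quotient 2t**3+5t**2+25t-125.
Then t = 5/2 is a root, so (2t-5) is a factor; dividing leaves t**2+5t+25.
The quadratic t**2+5t+25 has discriminant -75 < 0 and is irreducible over ℤ.

(2t-5)(t+1)(t+6)(t**2+5t+25)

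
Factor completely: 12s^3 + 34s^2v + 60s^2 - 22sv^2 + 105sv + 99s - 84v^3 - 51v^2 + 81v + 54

(2s + 4v + 3)(2s - 3v + 3)(3s + 7v + 6)

Group: 2s(6s^2 + 26sv + 21s + 28v^2 + 45v + 18) + (-3v + 3)(6s^2 + 26sv + 21s + 28v^2 + 45v + 18); both groups contain (6s^2 + 26sv + 21s + 28v^2 + 45v + 18), so (2s - 3v + 3) is a factor with cofactor 6s^2 + 26sv + 21s + 28v^2 + 45v + 18.
The cofactor groups again: 6s^2 + 26sv + 21s + 28v^2 + 45v + 18 = 2s(3s + 7v + 6) + (4v + 3)(3s + 7v + 6); both groups contain (3s + 7v + 6), giving (2s + 4v + 3)(3s + 7v + 6).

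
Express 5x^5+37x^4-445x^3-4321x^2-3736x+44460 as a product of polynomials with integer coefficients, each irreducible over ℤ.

Testing divisors of the constant over divisors of the leading coefficient, x = 13/5 is a root, giving the factor (5x-13) and quotient x^4+10x^3-63x^2-1028x-3420.
Continuing, x = -9 is a root, so (x+9) divides it; the quotient is x^3+x^2-72x-380.
Continuing, x = 10 is a root, giving the factor (x-10) and quotient x^2+11x+38.
The quadratic x^2+11x+38 has discriminant -31 < 0 and is irreducible over ℤ.

(5x-13)(x+9)(x-10)(x^2+11x+38)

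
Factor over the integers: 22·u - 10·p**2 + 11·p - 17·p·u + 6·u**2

Group: -p·(10·p - 3·u - 11) - 2·u·(10·p - 3·u - 11); both groups contain (10·p - 3·u - 11).

-(10·p - 3·u - 11)·(p + 2·u)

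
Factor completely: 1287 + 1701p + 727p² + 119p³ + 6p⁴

Among the possible rational roots, p = -3/2 is a root, so (2p + 3) is a factor; dividing leaves 3p³ + 55p² + 281p + 429.
Then p = -13/3 is a root, so (3p + 13) divides it; the quotient is p² + 14p + 33.
The remaining quadratic factors as (p + 11)(p + 3).

(2p + 3)(3p + 13)(p + 11)(p + 3)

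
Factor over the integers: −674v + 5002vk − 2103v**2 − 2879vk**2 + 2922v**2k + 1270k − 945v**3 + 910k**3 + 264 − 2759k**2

−(9v − 13k − 2)(15v − 14k + 11)(7v − 5k + 12)

Group: 7v(−135v**2 + 321vk − 69v − 182k**2 + 115k + 22) + (−5k + 12)(−135v**2 + 321vk − 69v − 182k**2 + 115k + 22); both groups contain (−135v**2 + 321vk − 69v − 182k**2 + 115k + 22), so (7v − 5k + 12) is a factor with cofactor −135v**2 + 321vk − 69v − 182k**2 + 115k + 22.
The cofactor groups again: −135v**2 + 321vk − 69v − 182k**2 + 115k + 22 = −9v(15v − 14k + 11) + (13k + 2)(15v − 14k + 11); both groups contain (15v − 14k + 11), giving −(9v − 13k − 2)(15v − 14k + 11).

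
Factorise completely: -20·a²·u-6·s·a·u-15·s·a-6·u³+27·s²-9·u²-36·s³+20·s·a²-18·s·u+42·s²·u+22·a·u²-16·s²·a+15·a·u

-(9·s-5·a+3·u)·(4·s+4·a-2·u-3)·(s-u)

Group: 4·s·(-9·s²+5·s·a+6·s·u-5·a·u+3·u²) + (4·a-2·u-3)·(-9·s²+5·s·a+6·s·u-5·a·u+3·u²); both groups contain (-9·s²+5·s·a+6·s·u-5·a·u+3·u²), so (4·s+4·a-2·u-3) is a factor with cofactor -9·s²+5·s·a+6·s·u-5·a·u+3·u².
The cofactor groups again: -9·s²+5·s·a+6·s·u-5·a·u+3·u² = -s·(9·s-5·a+3·u) + u·(9·s-5·a+3·u); both groups contain (9·s-5·a+3·u), giving -(s-u)·(9·s-5·a+3·u).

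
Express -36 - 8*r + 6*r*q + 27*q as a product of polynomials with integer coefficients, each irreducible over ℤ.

Group as (6*r*q - 8*r) + (27*q - 36) = 2*r*(3*q - 4) + 9*(3*q - 4).
Both groups share the factor (3*q - 4).

(2*r + 9)*(3*q - 4)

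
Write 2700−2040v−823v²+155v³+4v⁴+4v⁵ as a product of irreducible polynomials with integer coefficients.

Among the possible rational roots, v = 1 is a root, so (v−1) is a factor; dividing leaves 4v⁴+8v³+163v²−660v−2700.
Then v = 9/2 is a root, so (2v−9) divides it; the quotient is 2v³+13v²+140v+300.
Then v = −5/2 is a root, giving the factor (2v+5) and quotient v²+4v+60.
The quadratic v²+4v+60 has discriminant −224 < 0 and is irreducible over ℤ.

(2v+5)(2v−9)(v−1)(v²+4v+60)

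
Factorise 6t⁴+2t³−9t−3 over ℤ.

(3t+1)(2t³−3)

Group as (6t⁴−9t) + (2t³−3) = 3t(2t³−3) + (2t³−3).
Both groups share the factor (2t³−3).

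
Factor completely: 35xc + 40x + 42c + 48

(5x + 6)(7c + 8)

Group as (35xc + 40x) + (42c + 48) = 5x(7c + 8) + 6(7c + 8).
Both groups share the factor (7c + 8).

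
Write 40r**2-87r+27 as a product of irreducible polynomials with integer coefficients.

(5r-9)(8r-3)

Need a pair with product 40·27 = 1080 and sum -87: that's -72 and -15.
Split the middle term: 40r**2-72r - 15r+27 = 8r(5r-9) - 3(5r-9).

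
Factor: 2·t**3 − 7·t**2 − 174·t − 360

Trying the rational-root candidates, t = −5/2 is a root, so (2·t + 5) is a factor; dividing leaves t**2 − 6·t − 72.
The remaining quadratic factors as (t − 12)(t + 6).

(2·t + 5)·(t + 6)·(t − 12)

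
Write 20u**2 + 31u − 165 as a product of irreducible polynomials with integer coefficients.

(4u + 15)(5u − 11)

Need a pair with product 20·(−165) = −3300 and sum 31: that's −44 and 75.
Split the middle term: 20u**2 − 44u + 75u − 165 = 4u(5u − 11) + 15(5u − 11).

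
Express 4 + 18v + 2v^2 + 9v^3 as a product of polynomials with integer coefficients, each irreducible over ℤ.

Group as (9v^3 + 18v) + (2v^2 + 4) = 9v(v^2 + 2) + 2(v^2 + 2).
Both groups share the factor (v^2 + 2).

(9v + 2)(v^2 + 2)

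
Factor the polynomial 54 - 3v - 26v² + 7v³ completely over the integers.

(7v + 9)(v - 2)(v - 3)

Among the possible rational roots, v = 2 is a root, giving the factor (v - 2) and quotient 7v² - 12v - 27.
The remaining quadratic factors as (7v + 9)(v - 3).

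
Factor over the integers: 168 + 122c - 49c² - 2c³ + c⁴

(c + 1)(c + 7)(c - 4)(c - 6)

Trying the rational-root candidates, c = 4 is a root, giving the factor (c - 4) and quotient c³ + 2c² - 41c - 42.
Then c = 6 is a root, so (c - 6) divides it; the quotient is c² + 8c + 7.
The remaining quadratic factors as (c + 7)(c + 1).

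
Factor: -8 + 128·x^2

Factor out 8, leaving 16·x^2 - 1, which is a difference of two squares.

8·(4·x + 1)·(4·x - 1)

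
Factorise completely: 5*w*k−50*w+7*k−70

Group as (5*w*k−50*w) + (7*k−70) = 5*w*(k−10) + 7*(k−10).
Both groups share the factor (k−10).

(5*w+7)*(k−10)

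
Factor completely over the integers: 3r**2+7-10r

Need a pair with product 3·7 = 21 and sum -10: that's -3 and -7.
Split the middle term: 3r**2-3r - 7r+7 = 3r(r-1) - 7(r-1).

(3r-7)(r-1)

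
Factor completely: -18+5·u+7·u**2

Need a pair with product 7·(-18) = -126 and sum 5: that's -9 and 14.
Split the middle term: 7·u**2-9·u + 14·u-18 = u·(7·u-9) + 2·(7·u-9).

(7·u-9)·(u+2)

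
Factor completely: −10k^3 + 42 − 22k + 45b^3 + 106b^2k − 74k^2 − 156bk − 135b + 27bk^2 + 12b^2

Group: 5b(9b^2 + 23bk + 15b + 10k^2 + 4k − 6) + (−k − 7)(9b^2 + 23bk + 15b + 10k^2 + 4k − 6); both groups contain (9b^2 + 23bk + 15b + 10k^2 + 4k − 6), so (5b − k − 7) is a factor with cofactor 9b^2 + 23bk + 15b + 10k^2 + 4k − 6.
The cofactor groups again: 9b^2 + 23bk + 15b + 10k^2 + 4k − 6 = 9b(b + 2k + 2) + (5k − 3)(b + 2k + 2); both groups contain (b + 2k + 2), giving (9b + 5k − 3)(b + 2k + 2).

(5b − k − 7)(9b + 5k − 3)(b + 2k + 2)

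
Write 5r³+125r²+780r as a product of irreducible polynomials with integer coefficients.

5r(r+12)(r+13)

Pull out the common factor 5r, then factor the remaining trinomial.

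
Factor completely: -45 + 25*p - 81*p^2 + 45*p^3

Group as (45*p^3 + 25*p) + (-81*p^2 - 45) = 5*p*(9*p^2 + 5) - 9*(9*p^2 + 5).
Both groups share the factor (9*p^2 + 5).

(5*p - 9)*(9*p^2 + 5)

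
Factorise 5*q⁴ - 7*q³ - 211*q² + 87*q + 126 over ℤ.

(5*q + 3)*(q + 6)*(q - 1)*(q - 7)

Trying the rational-root candidates, q = -3/5 is a root, so (5*q + 3) divides it; the quotient is q³ - 2*q² - 41*q + 42.
Next, q = 7 is a root, giving the factor (q - 7) and quotient q² + 5*q - 6.
The remaining quadratic factors as (q + 6)(q - 1).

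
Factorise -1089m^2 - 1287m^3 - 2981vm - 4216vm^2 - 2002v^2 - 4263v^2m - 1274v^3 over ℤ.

Group: 13v(-98v^2 - 245vm - 154v - 117m^2 - 99m) + 11m(-98v^2 - 245vm - 154v - 117m^2 - 99m); both groups contain (-98v^2 - 245vm - 154v - 117m^2 - 99m), so (13v + 11m) is a factor with cofactor -98v^2 - 245vm - 154v - 117m^2 - 99m.
The cofactor groups again: -98v^2 - 245vm - 154v - 117m^2 - 99m = -7v(14v + 9m) + (-13m - 11)(14v + 9m); both groups contain (14v + 9m), giving -(7v + 13m + 11)(14v + 9m).

-(13v + 11m)(7v + 13m + 11)(14v + 9m)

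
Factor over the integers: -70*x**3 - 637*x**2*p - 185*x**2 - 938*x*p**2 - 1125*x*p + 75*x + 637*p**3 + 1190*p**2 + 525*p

-(14*x - 7*p - 5)*(5*x + 13*p + 15)*(x + 7*p)

Group: 14*x*(-5*x**2 - 48*x*p - 15*x - 91*p**2 - 105*p) + (-7*p - 5)*(-5*x**2 - 48*x*p - 15*x - 91*p**2 - 105*p); both groups contain (-5*x**2 - 48*x*p - 15*x - 91*p**2 - 105*p), so (14*x - 7*p - 5) is a factor with cofactor -5*x**2 - 48*x*p - 15*x - 91*p**2 - 105*p.
The cofactor groups again: -5*x**2 - 48*x*p - 15*x - 91*p**2 - 105*p = -5*x*(x + 7*p) + (-13*p - 15)*(x + 7*p); both groups contain (x + 7*p), giving -(5*x + 13*p + 15)*(x + 7*p).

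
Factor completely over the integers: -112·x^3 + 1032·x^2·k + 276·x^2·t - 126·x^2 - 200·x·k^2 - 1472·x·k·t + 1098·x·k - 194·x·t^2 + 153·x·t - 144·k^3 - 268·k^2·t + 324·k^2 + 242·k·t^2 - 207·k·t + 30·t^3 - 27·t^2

Group: 14·x·(-8·x^2 + 76·x·k + 18·x·t - 9·x - 36·k^2 - 94·k·t + 81·k - 10·t^2 + 9·t) + (4·k - 3·t)·(-8·x^2 + 76·x·k + 18·x·t - 9·x - 36·k^2 - 94·k·t + 81·k - 10·t^2 + 9·t); both groups contain (-8·x^2 + 76·x·k + 18·x·t - 9·x - 36·k^2 - 94·k·t + 81·k - 10·t^2 + 9·t), so (14·x + 4·k - 3·t) is a factor with cofactor -8·x^2 + 76·x·k + 18·x·t - 9·x - 36·k^2 - 94·k·t + 81·k - 10·t^2 + 9·t.
The cofactor groups again: -8·x^2 + 76·x·k + 18·x·t - 9·x - 36·k^2 - 94·k·t + 81·k - 10·t^2 + 9·t = -8·x·(x - 9·k - t) + (4·k + 10·t - 9)·(x - 9·k - t); both groups contain (x - 9·k - t), giving -(8·x - 4·k - 10·t + 9)·(x - 9·k - t).

-(8·x - 4·k - 10·t + 9)·(x - 9·k - t)·(14·x + 4·k - 3·t)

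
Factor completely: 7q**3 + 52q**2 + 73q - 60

(7q - 4)(q + 3)(q + 5)

Trying the rational-root candidates, q = 4/7 is a root, so (7q - 4) divides it; the quotient is q**2 + 8q + 15.
The remaining quadratic factors as (q + 3)(q + 5).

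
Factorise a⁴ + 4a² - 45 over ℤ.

(a² + 9)(a² - 5)

Substitute u = a² to get a quadratic in u, then factor.
a² - 5 is irreducible over ℤ (5 is not a perfect square).
a² + 9 is irreducible over ℤ (sum of squares).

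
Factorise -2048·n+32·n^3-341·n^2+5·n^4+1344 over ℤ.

Among the possible rational roots, n = -7 is a root, giving the factor (n+7) and quotient 5·n^3-3·n^2-320·n+192.
Next, n = -8 is a root, so (n+8) is a factor; dividing leaves 5·n^2-43·n+24.
The remaining quadratic factors as (5·n-3)(n-8).

(5·n-3)·(n+7)·(n+8)·(n-8)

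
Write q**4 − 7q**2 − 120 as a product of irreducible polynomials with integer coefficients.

(q**2 + 8)(q**2 − 15)

Substitute u = q**2 to get a quadratic in u, then factor.
q**2 − 15 is irreducible over ℤ (15 is not a perfect square).
q**2 + 8 is irreducible over ℤ (always positive, so no real roots).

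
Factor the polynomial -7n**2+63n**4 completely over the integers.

Every term has a factor of 7n**2. Then 9n**2-1 = (3n)² − (1)².

7n**2(3n+1)(3n-1)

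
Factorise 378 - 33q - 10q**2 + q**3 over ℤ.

(q + 6)(q - 7)(q - 9)

Among the possible rational roots, q = 9 is a root, so (q - 9) is a factor; dividing leaves q**2 - q - 42.
The remaining quadratic factors as (q + 6)(q - 7).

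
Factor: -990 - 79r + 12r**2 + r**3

(r + 10)(r + 11)(r - 9)

By the rational root theorem, r = -10 is a root, giving the factor (r + 10) and quotient r**2 + 2r - 99.
The remaining quadratic factors as (r + 11)(r - 9).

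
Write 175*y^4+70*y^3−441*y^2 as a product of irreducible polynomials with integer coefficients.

Pull out the common factor 7*y^2, then factor the remaining trinomial.

7*y^2*(5*y+9)*(5*y−7)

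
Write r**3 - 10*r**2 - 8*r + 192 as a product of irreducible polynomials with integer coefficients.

(r + 4)*(r - 6)*(r - 8)

Among the possible rational roots, r = 8 is a root, so (r - 8) divides it; the quotient is r**2 - 2*r - 24.
The remaining quadratic factors as (r - 6)(r + 4).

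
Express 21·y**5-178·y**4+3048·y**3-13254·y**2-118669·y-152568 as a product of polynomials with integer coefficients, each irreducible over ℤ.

Trying the rational-root candidates, y = 9 is a root, so (y-9) divides it; the quotient is 21·y**4+11·y**3+3147·y**2+15069·y+16952.
Continuing, y = -13/7 is a root, so (7·y+13) divides it; the quotient is 3·y**3-4·y**2+457·y+1304.
Then y = -8/3 is a root, so (3·y+8) divides it; the quotient is y**2-4·y+163.
The quadratic y**2-4·y+163 has discriminant -636 < 0 and is irreducible over ℤ.

(3·y+8)·(7·y+13)·(y-9)·(y**2-4·y+163)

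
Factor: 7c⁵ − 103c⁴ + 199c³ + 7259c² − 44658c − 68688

(7c + 9)(c + 8)(c − 9)(c² − 15c + 106)

Testing divisors of the constant over divisors of the leading coefficient, c = 9 is a root, giving the factor (c − 9) and quotient 7c⁴ − 40c³ − 161c² + 5810c + 7632.
Next, c = −9/7 is a root, giving the factor (7c + 9) and quotient c³ − 7c² − 14c + 848.
Then c = −8 is a root, giving the factor (c + 8) and quotient c² − 15c + 106.
The quadratic c² − 15c + 106 has discriminant −199 < 0 and is irreducible over ℤ.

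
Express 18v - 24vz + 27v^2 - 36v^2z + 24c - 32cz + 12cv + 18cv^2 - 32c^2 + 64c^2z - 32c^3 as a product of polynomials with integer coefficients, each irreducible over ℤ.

Group: 4c(-8c^2 - 6cv + 16cz - 12c + 12vz - 9v) + (-3v - 2)(-8c^2 - 6cv + 16cz - 12c + 12vz - 9v); both groups contain (-8c^2 - 6cv + 16cz - 12c + 12vz - 9v), so (4c - 3v - 2) is a factor with cofactor -8c^2 - 6cv + 16cz - 12c + 12vz - 9v.
The cofactor groups again: -8c^2 - 6cv + 16cz - 12c + 12vz - 9v = -2c(4c + 3v) + (4z - 3)(4c + 3v); both groups contain (4c + 3v), giving -(2c - 4z + 3)(4c + 3v).

-(2c - 4z + 3)(4c + 3v)(4c - 3v - 2)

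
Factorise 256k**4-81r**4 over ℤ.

Difference of squares twice: with A = 4k and B = 3r, A⁴ − B⁴ = (A² − B²)(A² + B²), and A² − B² factors again.

(4k+3r)(4k-3r)(16k**2+9r**2)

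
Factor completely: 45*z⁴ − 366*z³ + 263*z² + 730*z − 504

(3*z + 4)*(3*z − 2)*(5*z − 9)*(z − 7)

Testing divisors of the constant over divisors of the leading coefficient, z = 7 is a root, giving the factor (z − 7) and quotient 45*z³ − 51*z² − 94*z + 72.
Then z = −4/3 is a root, so (3*z + 4) is a factor; dividing leaves 15*z² − 37*z + 18.
The remaining quadratic factors as (3*z − 2)(5*z − 9).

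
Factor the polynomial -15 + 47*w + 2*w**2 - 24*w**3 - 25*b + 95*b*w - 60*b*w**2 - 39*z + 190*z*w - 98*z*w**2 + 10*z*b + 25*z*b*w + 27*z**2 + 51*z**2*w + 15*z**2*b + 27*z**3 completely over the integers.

(3*z - 4*w + 5)*(z + 3*w - 1)*(9*z + 5*b + 2*w + 3)

Group: 3*z*(9*z**2 + 5*z*b + 29*z*w - 6*z + 15*b*w - 5*b + 6*w**2 + 7*w - 3) + (-4*w + 5)*(9*z**2 + 5*z*b + 29*z*w - 6*z + 15*b*w - 5*b + 6*w**2 + 7*w - 3); both groups contain (9*z**2 + 5*z*b + 29*z*w - 6*z + 15*b*w - 5*b + 6*w**2 + 7*w - 3), so (3*z - 4*w + 5) is a factor with cofactor 9*z**2 + 5*z*b + 29*z*w - 6*z + 15*b*w - 5*b + 6*w**2 + 7*w - 3.
The cofactor groups again: 9*z**2 + 5*z*b + 29*z*w - 6*z + 15*b*w - 5*b + 6*w**2 + 7*w - 3 = 9*z*(z + 3*w - 1) + (5*b + 2*w + 3)*(z + 3*w - 1); both groups contain (z + 3*w - 1), giving (9*z + 5*b + 2*w + 3)*(z + 3*w - 1).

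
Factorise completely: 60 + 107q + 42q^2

Need a pair with product 42·60 = 2520 and sum 107: that's 72 and 35.
Split the middle term: 42q^2 + 72q + 35q + 60 = 6q(7q + 12) + 5(7q + 12).

(6q + 5)(7q + 12)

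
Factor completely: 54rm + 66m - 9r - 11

(6m - 1)(9r + 11)

Group as (54rm - 9r) + (66m - 11) = 9r(6m - 1) + 11(6m - 1).
Both groups share the factor (6m - 1).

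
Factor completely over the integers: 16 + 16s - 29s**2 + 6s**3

(2s + 1)(3s - 4)(s - 4)

Among the possible rational roots, s = -1/2 is a root, giving the factor (2s + 1) and quotient 3s**2 - 16s + 16.
The remaining quadratic factors as (s - 4)(3s - 4).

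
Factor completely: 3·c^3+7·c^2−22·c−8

(3·c+1)·(c+4)·(c−2)

Trying the rational-root candidates, c = −1/3 is a root, so (3·c+1) is a factor; dividing leaves c^2+2·c−8.
The remaining quadratic factors as (c−2)(c+4).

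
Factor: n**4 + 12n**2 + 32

(n**2 + 4)(n**2 + 8)

Substitute u = n**2 to get a quadratic in u, then factor.
n**2 + 4 is irreducible over ℤ (sum of squares).
n**2 + 8 is irreducible over ℤ (always positive, so no real roots).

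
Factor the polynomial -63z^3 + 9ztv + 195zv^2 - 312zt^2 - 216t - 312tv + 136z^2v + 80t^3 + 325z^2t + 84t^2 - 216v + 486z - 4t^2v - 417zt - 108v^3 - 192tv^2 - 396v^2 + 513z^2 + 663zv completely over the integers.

-(z - 4t - 3v - 9)(9z - 4t - 4v)(7z - 5t + 9v + 6)

Group: 7z(-9z^2 + 40zt + 31zv + 81z - 16t^2 - 28tv - 36t - 12v^2 - 36v) + (-5t + 9v + 6)(-9z^2 + 40zt + 31zv + 81z - 16t^2 - 28tv - 36t - 12v^2 - 36v); both groups contain (-9z^2 + 40zt + 31zv + 81z - 16t^2 - 28tv - 36t - 12v^2 - 36v), so (7z - 5t + 9v + 6) is a factor with cofactor -9z^2 + 40zt + 31zv + 81z - 16t^2 - 28tv - 36t - 12v^2 - 36v.
The cofactor groups again: -9z^2 + 40zt + 31zv + 81z - 16t^2 - 28tv - 36t - 12v^2 - 36v = -z(9z - 4t - 4v) + (4t + 3v + 9)(9z - 4t - 4v); both groups contain (9z - 4t - 4v), giving -(z - 4t - 3v - 9)(9z - 4t - 4v).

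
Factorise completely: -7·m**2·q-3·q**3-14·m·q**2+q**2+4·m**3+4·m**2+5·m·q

Group: m·(4·m**2+5·m·q+q**2) + (-3·q+1)·(4·m**2+5·m·q+q**2); both groups contain (4·m**2+5·m·q+q**2), so (m-3·q+1) is a factor with cofactor 4·m**2+5·m·q+q**2.
The cofactor groups again: 4·m**2+5·m·q+q**2 = m·(4·m+q) + q·(4·m+q); both groups contain (4·m+q), giving (m+q)·(4·m+q).

(4·m+q)·(m+q)·(m-3·q+1)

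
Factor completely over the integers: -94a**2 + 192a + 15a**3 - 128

(3a - 8)(5a - 8)(a - 2)

Trying the rational-root candidates, a = 8/3 is a root, so (3a - 8) is a factor; dividing leaves 5a**2 - 18a + 16.
The remaining quadratic factors as (a - 2)(5a - 8).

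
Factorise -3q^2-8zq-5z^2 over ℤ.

-(5z+3q)(z+q)

Group: -5z(z+q) - 3q(z+q); both groups contain (z+q).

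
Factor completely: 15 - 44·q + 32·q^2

Need a pair with product 32·15 = 480 and sum -44: that's -24 and -20.
Split the middle term: 32·q^2 - 24·q - 20·q + 15 = 8·q·(4·q - 3) - 5·(4·q - 3).

(4·q - 3)·(8·q - 5)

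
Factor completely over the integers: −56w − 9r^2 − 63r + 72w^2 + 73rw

Group: −9r(r − 9w + 7) − 8w(r − 9w + 7); both groups contain (r − 9w + 7).

−(9r + 8w)(r − 9w + 7)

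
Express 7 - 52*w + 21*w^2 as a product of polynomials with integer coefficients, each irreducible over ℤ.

(3*w - 7)*(7*w - 1)

Need a pair with product 21·7 = 147 and sum -52: that's -3 and -49.
Split the middle term: 21*w^2 - 3*w - 49*w + 7 = 3*w*(7*w - 1) - 7*(7*w - 1).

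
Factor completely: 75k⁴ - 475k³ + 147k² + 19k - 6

(3k - 1)(5k + 1)(5k - 1)(k - 6)

Among the possible rational roots, k = 1/5 is a root, so (5k - 1) divides it; the quotient is 15k³ - 92k² + 11k + 6.
Next, k = 1/3 is a root, so (3k - 1) is a factor; dividing leaves 5k² - 29k - 6.
The remaining quadratic factors as (5k + 1)(k - 6).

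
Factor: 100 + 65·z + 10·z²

Pull out the common factor 5, then factor the remaining trinomial.

5·(2·z + 5)·(z + 4)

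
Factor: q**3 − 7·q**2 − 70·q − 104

(q + 2)·(q + 4)·(q − 13)

Trying the rational-root candidates, q = −2 is a root, so (q + 2) divides it; the quotient is q**2 − 9·q − 52.
The remaining quadratic factors as (q − 13)(q + 4).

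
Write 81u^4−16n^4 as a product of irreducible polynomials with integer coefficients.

(3u−2n)(3u+2n)(9u^2+4n^2)

Write as (9u^2)² − (4n^2)², then factor 9u^2−4n^2 once more.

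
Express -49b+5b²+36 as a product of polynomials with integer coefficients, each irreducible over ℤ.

(5b-4)(b-9)

Need a pair with product 5·36 = 180 and sum -49: that's -45 and -4.
Split the middle term: 5b²-45b - 4b+36 = 5b(b-9) - 4(b-9).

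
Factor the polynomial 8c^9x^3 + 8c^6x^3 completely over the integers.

Every term has a factor of 8c^6x^3; factoring it out leaves c^3 + 1.
Recognize a sum of cubes with the parts 1 and c.

8c^6x^3(c + 1)(c^2 − c + 1)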